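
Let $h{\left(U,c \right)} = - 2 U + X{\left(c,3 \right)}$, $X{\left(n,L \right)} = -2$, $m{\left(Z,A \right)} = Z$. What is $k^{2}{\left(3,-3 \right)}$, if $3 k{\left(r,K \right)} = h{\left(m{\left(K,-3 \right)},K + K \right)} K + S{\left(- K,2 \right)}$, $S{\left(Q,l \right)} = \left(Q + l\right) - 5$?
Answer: $16$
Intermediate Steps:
$h{\left(U,c \right)} = -2 - 2 U$ ($h{\left(U,c \right)} = - 2 U - 2 = -2 - 2 U$)
$S{\left(Q,l \right)} = -5 + Q + l$
$k{\left(r,K \right)} = -1 - \frac{K}{3} + \frac{K \left(-2 - 2 K\right)}{3}$ ($k{\left(r,K \right)} = \frac{\left(-2 - 2 K\right) K - \left(3 + K\right)}{3} = \frac{K \left(-2 - 2 K\right) - \left(3 + K\right)}{3} = \frac{-3 - K + K \left(-2 - 2 K\right)}{3} = -1 - \frac{K}{3} + \frac{K \left(-2 - 2 K\right)}{3}$)
$k^{2}{\left(3,-3 \right)} = \left(-1 - -3 - \frac{2 \left(-3\right)^{2}}{3}\right)^{2} = \left(-1 + 3 - 6\right)^{2} = \left(-4\right)^{2} = 16$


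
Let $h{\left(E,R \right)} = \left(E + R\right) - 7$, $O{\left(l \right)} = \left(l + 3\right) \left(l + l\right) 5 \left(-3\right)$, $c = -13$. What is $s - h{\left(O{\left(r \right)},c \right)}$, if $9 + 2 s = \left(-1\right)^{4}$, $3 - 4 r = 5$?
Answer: $- \frac{43}{2} \approx -21.5$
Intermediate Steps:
$r = - \frac{1}{2}$ ($r = \frac{3}{4} - \frac{5}{4} = - \frac{1}{2} \approx -0.5$)
$O{\left(l \right)} = - 30 l \left(3 + l\right)$ ($O{\left(l \right)} = \left(3 + l\right) 2 l 5 \left(-3\right) = 2 l \left(3 + l\right) 5 \left(-3\right) = 10 l \left(3 + l\right) \left(-3\right) = - 30 l \left(3 + l\right)$)
$h{\left(E,R \right)} = -7 + E + R$
$s = -4$ ($s = - \frac{9}{2} + \frac{\left(-1\right)^{4}}{2} = - \frac{9}{2} + \frac{1}{2} \cdot 1 = - \frac{9}{2} + \frac{1}{2} = -4$)
$s - h{\left(O{\left(r \right)},c \right)} = -4 - \left(-7 - - 15 \left(3 - \frac{1}{2}\right) - 13\right) = -4 - \left(-7 - \left(-15\right) \frac{5}{2} - 13\right) = -4 - \left(-7 + \frac{75}{2} - 13\right) = -4 - \frac{35}{2} = - \frac{43}{2}$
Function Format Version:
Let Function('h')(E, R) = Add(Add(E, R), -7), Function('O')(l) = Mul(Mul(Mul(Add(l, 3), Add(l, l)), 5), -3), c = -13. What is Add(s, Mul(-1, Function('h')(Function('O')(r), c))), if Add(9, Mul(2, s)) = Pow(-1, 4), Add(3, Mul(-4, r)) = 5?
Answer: Rational(-43, 2) ≈ -21.500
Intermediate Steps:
r = Rational(-1, 2) (r = Add(Rational(3, 4), Mul(Rational(-1, 4), 5)) = Add(Rational(3, 4), Rational(-5, 4)) = Rational(-1, 2) ≈ -0.50000)
Function('O')(l) = Mul(-30, l, Add(3, l)) (Function('O')(l) = Mul(Mul(Mul(Add(3, l), Mul(2, l)), 5), -3) = Mul(Mul(Mul(2, l, Add(3, l)), 5), -3) = Mul(Mul(10, l, Add(3, l)), -3) = Mul(-30, l, Add(3, l)))
Function('h')(E, R) = Add(-7, E, R)
s = -4 (s = Add(Rational(-9, 2), Mul(Rational(1, 2), Pow(-1, 4))) = Add(Rational(-9, 2), Mul(Rational(1, 2), 1)) = Add(Rational(-9, 2), Rational(1, 2)) = -4)
Add(s, Mul(-1, Function('h')(Function('O')(r), c))) = Add(-4, Mul(-1, Add(-7, Mul(-30, Rational(-1, 2), Add(3, Rational(-1, 2))), -13))) = Add(-4, Mul(-1, Add(-7, Mul(-30, Rational(-1, 2), Rational(5, 2)), -13))) = Add(-4, Mul(-1, Add(-7, Rational(75, 2), -13))) = Add(-4, Mul(-1, Rational(35, 2))) = Add(-4, Rational(-35, 2)) = Rational(-43, 2)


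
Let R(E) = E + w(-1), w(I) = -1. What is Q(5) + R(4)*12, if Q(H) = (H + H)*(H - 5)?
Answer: 36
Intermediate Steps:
Q(H) = 2*H*(-5 + H) (Q(H) = (2*H)*(-5 + H) = 2*H*(-5 + H))
R(E) = -1 + E (R(E) = E - 1 = -1 + E)
Q(5) + R(4)*12 = 2*5*(-5 + 5) + (-1 + 4)*12 = 2*5*0 + 3*12 = 0 + 36 = 36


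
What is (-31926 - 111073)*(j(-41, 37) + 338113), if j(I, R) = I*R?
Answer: -48132891404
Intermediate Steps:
(-31926 - 111073)*(j(-41, 37) + 338113) = (-31926 - 111073)*(-41*37 + 338113) = -142999*(-1517 + 338113) = -142999*336596 = -48132891404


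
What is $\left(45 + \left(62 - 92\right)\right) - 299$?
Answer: $-284$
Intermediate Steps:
$\left(45 + \left(62 - 92\right)\right) - 299 = \left(45 - 30\right) - 299 = 15 - 299 = -284$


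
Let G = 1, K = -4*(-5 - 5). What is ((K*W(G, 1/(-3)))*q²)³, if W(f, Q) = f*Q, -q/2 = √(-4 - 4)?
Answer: 2097152000/27 ≈ 7.7672e+7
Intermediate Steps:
q = -4*I*√2 (q = -2*√(-4 - 4) = -4*I*√2 ≈ -5.6569*I)
K = 40 (K = -4*(-10) = 40)
W(f, Q) = Q*f
((K*W(G, 1/(-3)))*q²)³ = ((40*(1/(-3)))*(-4*I*√2)²)³ = ((40*(-⅓*1))*(-32))³ = ((40*(-⅓))*(-32))³ = (-40/3*(-32))³ = (1280/3)³ = 2097152000/27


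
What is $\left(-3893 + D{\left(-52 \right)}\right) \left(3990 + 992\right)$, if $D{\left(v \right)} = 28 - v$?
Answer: $-18996366$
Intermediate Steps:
$\left(-3893 + D{\left(-52 \right)}\right) \left(3990 + 992\right) = \left(-3893 + \left(28 - -52\right)\right) \left(3990 + 992\right) = \left(-3893 + \left(28 + 52\right)\right) 4982 = \left(-3893 + 80\right) 4982 = \left(-3813\right) 4982 = -18996366$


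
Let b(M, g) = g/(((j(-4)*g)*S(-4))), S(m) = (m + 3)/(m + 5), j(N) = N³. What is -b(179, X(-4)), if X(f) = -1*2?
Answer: -1/64 ≈ -0.015625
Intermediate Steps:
X(f) = -2
S(m) = (3 + m)/(5 + m)
b(M, g) = 1/64 (b(M, g) = g/((((-4)³*g)*((3 - 4)/(5 - 4)))) = g/(((-64*g)*(-1/1))) = g/(((-64*g)*(1*(-1)))) = g/((-64*g*(-1))) = g/((64*g)) = g*(1/(64*g)) = 1/64)
-b(179, X(-4)) = -1*1/64 = -1/64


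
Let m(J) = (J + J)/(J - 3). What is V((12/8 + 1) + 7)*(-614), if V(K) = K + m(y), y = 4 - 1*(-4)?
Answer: -38989/5 ≈ -7797.8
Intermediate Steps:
y = 8 (y = 4 + 4 = 8)
m(J) = 2*J/(-3 + J) (m(J) = (2*J)/(-3 + J) = 2*J/(-3 + J))
V(K) = 16/5 + K (V(K) = K + 2*8/(-3 + 8) = K + 2*8/5 = K + 2*8*(⅕) = K + 16/5 = 16/5 + K)
V((12/8 + 1) + 7)*(-614) = (16/5 + ((12/8 + 1) + 7))*(-614) = (16/5 + ((12*(⅛) + 1) + 7))*(-614) = (16/5 + ((3/2 + 1) + 7))*(-614) = (16/5 + (5/2 + 7))*(-614) = (16/5 + 19/2)*(-614) = (127/10)*(-614) = -38989/5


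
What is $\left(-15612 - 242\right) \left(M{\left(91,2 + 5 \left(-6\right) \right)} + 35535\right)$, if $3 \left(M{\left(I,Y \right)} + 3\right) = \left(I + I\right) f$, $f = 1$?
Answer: $- \frac{1692858412}{3} \approx -5.6429 \cdot 10^{8}$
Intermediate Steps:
$M{\left(I,Y \right)} = -3 + \frac{2 I}{3}$ ($M{\left(I,Y \right)} = -3 + \frac{\left(I + I\right) 1}{3} = -3 + \frac{2 I 1}{3} = -3 + \frac{2 I}{3}$)
$\left(-15612 - 242\right) \left(M{\left(91,2 + 5 \left(-6\right) \right)} + 35535\right) = \left(-15612 - 242\right) \left(\left(-3 + \frac{2}{3} \cdot 91\right) + 35535\right) = - 15854 \left(\left(-3 + \frac{182}{3}\right) + 35535\right) = - 15854 \left(\frac{173}{3} + 35535\right) = \left(-15854\right) \frac{106778}{3} = - \frac{1692858412}{3}$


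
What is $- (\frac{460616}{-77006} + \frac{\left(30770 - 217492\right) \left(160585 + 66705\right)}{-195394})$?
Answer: $- \frac{817011994729394}{3761627591} \approx -2.172 \cdot 10^{5}$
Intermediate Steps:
$- (\frac{460616}{-77006} + \frac{\left(30770 - 217492\right) \left(160585 + 66705\right)}{-195394}) = - (460616 \left(- \frac{1}{77006}\right) + \left(-186722\right) 227290 \left(- \frac{1}{195394}\right)) = - (- \frac{230308}{38503} - - \frac{21220021690}{97697}) = - (- \frac{230308}{38503} + \frac{21220021690}{97697}) = \left(-1\right) \frac{817011994729394}{3761627591} = - \frac{817011994729394}{3761627591}$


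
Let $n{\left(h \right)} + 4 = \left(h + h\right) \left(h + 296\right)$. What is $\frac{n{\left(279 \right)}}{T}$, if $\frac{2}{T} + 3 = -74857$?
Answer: $-12009265780$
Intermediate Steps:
$T = - \frac{1}{37430}$ ($T = \frac{2}{-3 - 74857} = \frac{2}{-74860} = 2 \left(- \frac{1}{74860}\right) = - \frac{1}{37430} \approx -2.6717 \cdot 10^{-5}$)
$n{\left(h \right)} = -4 + 2 h \left(296 + h\right)$ ($n{\left(h \right)} = -4 + \left(h + h\right) \left(h + 296\right) = -4 + 2 h \left(296 + h\right)$)
$\frac{n{\left(279 \right)}}{T} = \frac{-4 + 2 \cdot 279^{2} + 592 \cdot 279}{- \frac{1}{37430}} = \left(-4 + 2 \cdot 77841 + 165168\right) \left(-37430\right) = \left(-4 + 155682 + 165168\right) \left(-37430\right) = 320846 \left(-37430\right) = -12009265780$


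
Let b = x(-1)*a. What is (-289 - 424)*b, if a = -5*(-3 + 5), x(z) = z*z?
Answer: 7130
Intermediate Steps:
x(z) = z**2
a = -10 (a = -5*2 = -10)
b = -10 (b = (-1)**2*(-10) = 1*(-10) = -10)
(-289 - 424)*b = (-289 - 424)*(-10) = -713*(-10) = 7130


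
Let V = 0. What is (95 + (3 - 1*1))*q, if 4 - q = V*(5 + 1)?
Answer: 388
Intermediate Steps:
q = 4 (q = 4 - 0*(5 + 1) = 4 - 0*6 = 4 - 1*0 = 4 + 0 = 4)
(95 + (3 - 1*1))*q = (95 + (3 - 1*1))*4 = (95 + (3 - 1))*4 = (95 + 2)*4 = 97*4 = 388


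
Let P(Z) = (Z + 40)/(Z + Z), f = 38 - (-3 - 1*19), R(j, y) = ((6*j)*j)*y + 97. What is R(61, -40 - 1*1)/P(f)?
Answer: -5491614/5 ≈ -1.0983e+6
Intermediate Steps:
R(j, y) = 97 + 6*y*j² (R(j, y) = (6*j²)*y + 97 = 6*y*j² + 97 = 97 + 6*y*j²)
f = 60 (f = 38 - (-3 - 19) = 38 - 1*(-22) = 38 + 22 = 60)
P(Z) = (40 + Z)/(2*Z) (P(Z) = (40 + Z)/((2*Z)) = (40 + Z)*(1/(2*Z)) = (40 + Z)/(2*Z))
R(61, -40 - 1*1)/P(f) = (97 + 6*(-40 - 1*1)*61²)/(((½)*(40 + 60)/60)) = (97 + 6*(-40 - 1)*3721)/(((½)*(1/60)*100)) = (97 + 6*(-41)*3721)/(⅚) = (97 - 915366)*(6/5) = -915269*6/5 = -5491614/5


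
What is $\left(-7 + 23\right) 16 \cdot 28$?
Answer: $7168$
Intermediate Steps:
$\left(-7 + 23\right) 16 \cdot 28 = 16 \cdot 16 \cdot 28 = 256 \cdot 28 = 7168$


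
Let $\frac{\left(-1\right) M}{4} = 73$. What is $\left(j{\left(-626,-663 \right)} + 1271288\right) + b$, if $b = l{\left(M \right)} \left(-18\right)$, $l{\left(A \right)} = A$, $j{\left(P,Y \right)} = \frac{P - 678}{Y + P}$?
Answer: $\frac{1645466520}{1289} \approx 1.2765 \cdot 10^{6}$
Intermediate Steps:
$M = -292$ ($M = \left(-4\right) 73 = -292$)
$j{\left(P,Y \right)} = \frac{-678 + P}{P + Y}$
$b = 5256$ ($b = \left(-292\right) \left(-18\right) = 5256$)
$\left(j{\left(-626,-663 \right)} + 1271288\right) + b = \left(\frac{-678 - 626}{-626 - 663} + 1271288\right) + 5256 = \left(\frac{1}{-1289} \left(-1304\right) + 1271288\right) + 5256 = \left(\left(- \frac{1}{1289}\right) \left(-1304\right) + 1271288\right) + 5256 = \left(\frac{1304}{1289} + 1271288\right) + 5256 = \frac{1638691536}{1289} + 5256 = \frac{1645466520}{1289}$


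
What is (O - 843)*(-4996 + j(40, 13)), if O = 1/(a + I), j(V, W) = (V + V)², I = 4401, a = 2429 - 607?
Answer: -7365367152/6223 ≈ -1.1836e+6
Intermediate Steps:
a = 1822
j(V, W) = 4*V² (j(V, W) = (2*V)² = 4*V²)
O = 1/6223 (O = 1/(1822 + 4401) = 1/6223 ≈ 0.00016069)
(O - 843)*(-4996 + j(40, 13)) = (1/6223 - 843)*(-4996 + 4*40²) = -5245988*(-4996 + 4*1600)/6223 = -5245988*(-4996 + 6400)/6223 = -5245988/6223*1404 = -7365367152/6223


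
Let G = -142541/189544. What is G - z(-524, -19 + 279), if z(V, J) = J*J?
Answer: -12813316941/189544 ≈ -67601.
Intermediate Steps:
G = -142541/189544 (G = -142541*1/189544 = -142541/189544 ≈ -0.75202)
z(V, J) = J**2
G - z(-524, -19 + 279) = -142541/189544 - (-19 + 279)**2 = -142541/189544 - 1*260**2 = -142541/189544 - 1*67600 = -142541/189544 - 67600 = -12813316941/189544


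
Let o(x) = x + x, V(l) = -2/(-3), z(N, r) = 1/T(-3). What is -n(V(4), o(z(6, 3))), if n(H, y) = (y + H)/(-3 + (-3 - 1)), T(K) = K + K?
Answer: 1/21 ≈ 0.047619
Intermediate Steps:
T(K) = 2*K
z(N, r) = -⅙ (z(N, r) = 1/(2*(-3)) = 1/(-6) = -⅙)
V(l) = ⅔ (V(l) = -2*(-⅓) = ⅔)
o(x) = 2*x
n(H, y) = -H/7 - y/7 (n(H, y) = (H + y)/(-3 - 4) = (H + y)/(-7) = (H + y)*(-⅐) = -H/7 - y/7)
-n(V(4), o(z(6, 3))) = -(-⅐*⅔ - 2*(-1)/(7*6)) = -(-2/21 - ⅐*(-⅓)) = -(-2/21 + 1/21) = -1*(-1/21) = 1/21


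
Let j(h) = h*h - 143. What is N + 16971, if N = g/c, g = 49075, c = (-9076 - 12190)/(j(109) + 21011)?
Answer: -1246251889/21266 ≈ -58603.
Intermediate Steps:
j(h) = -143 + h² (j(h) = h² - 143 = -143 + h²)
c = -21266/32749 (c = (-9076 - 12190)/((-143 + 109²) + 21011) = -21266/((-143 + 11881) + 21011) = -21266/(11738 + 21011) = -21266/32749 ≈ -0.64936)
N = -1607157175/21266 (N = 49075/(-21266/32749) = 49075*(-32749/21266) = -1607157175/21266 ≈ -75574.)
N + 16971 = -1607157175/21266 + 16971 = -1246251889/21266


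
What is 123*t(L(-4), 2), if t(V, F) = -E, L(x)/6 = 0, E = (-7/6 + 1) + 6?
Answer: -1435/2 ≈ -717.50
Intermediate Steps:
E = 35/6 (E = (-7*⅙ + 1) + 6 = (-7/6 + 1) + 6 = -⅙ + 6 = 35/6 ≈ 5.8333)
L(x) = 0 (L(x) = 6*0 = 0)
t(V, F) = -35/6 (t(V, F) = -1*35/6 = -35/6)
123*t(L(-4), 2) = 123*(-35/6) = -1435/2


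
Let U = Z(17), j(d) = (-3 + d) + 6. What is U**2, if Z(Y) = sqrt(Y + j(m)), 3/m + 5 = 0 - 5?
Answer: 197/10 ≈ 19.700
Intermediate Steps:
m = -3/10 (m = 3/(-5 + (0 - 5)) = 3/(-5 - 5) = 3/(-10) = 3*(-1/10) = -3/10 ≈ -0.30000)
j(d) = 3 + d
Z(Y) = sqrt(27/10 + Y) (Z(Y) = sqrt(Y + (3 - 3/10)) = sqrt(Y + 27/10) = sqrt(27/10 + Y))
U = sqrt(1970)/10 (U = sqrt(270 + 100*17)/10 = sqrt(270 + 1700)/10 = sqrt(1970)/10 ≈ 4.4385)
U**2 = (sqrt(1970)/10)**2 = 197/10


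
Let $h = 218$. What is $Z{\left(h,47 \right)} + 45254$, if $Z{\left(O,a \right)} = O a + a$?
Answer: $55547$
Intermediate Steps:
$Z{\left(O,a \right)} = a + O a$
$Z{\left(h,47 \right)} + 45254 = 47 \left(1 + 218\right) + 45254 = 47 \cdot 219 + 45254 = 10293 + 45254 = 55547$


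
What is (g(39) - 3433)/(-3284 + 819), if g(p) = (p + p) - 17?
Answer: 3372/2465 ≈ 1.3680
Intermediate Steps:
g(p) = -17 + 2*p (g(p) = 2*p - 17 = -17 + 2*p)
(g(39) - 3433)/(-3284 + 819) = ((-17 + 2*39) - 3433)/(-3284 + 819) = ((-17 + 78) - 3433)/(-2465) = (61 - 3433)*(-1/2465) = -3372*(-1/2465) = 3372/2465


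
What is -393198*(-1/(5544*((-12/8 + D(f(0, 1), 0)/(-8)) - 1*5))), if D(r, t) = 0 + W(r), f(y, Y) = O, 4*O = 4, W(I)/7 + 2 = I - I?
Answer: -65533/4389 ≈ -14.931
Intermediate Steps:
W(I) = -14 (W(I) = -14 + 7*(I - I) = -14 + 7*0 = -14 + 0 = -14)
O = 1 (O = (¼)*4 = 1)
f(y, Y) = 1
D(r, t) = -14 (D(r, t) = 0 - 14 = -14)
-393198*(-1/(5544*((-12/8 + D(f(0, 1), 0)/(-8)) - 1*5))) = -393198*(-1/(5544*((-12/8 - 14/(-8)) - 1*5))) = -393198*(-1/(5544*((-12*⅛ - 14*(-⅛)) - 5))) = -393198*(-1/(5544*((-3/2 + 7/4) - 5))) = -393198*(-1/(5544*(¼ - 5))) = -393198/(264*(-21*(-19/4))) = -393198/(264*(399/4)) = -393198/26334 = -393198*1/26334 = -65533/4389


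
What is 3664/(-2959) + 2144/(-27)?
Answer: -6443024/79893 ≈ -80.646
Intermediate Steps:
3664/(-2959) + 2144/(-27) = 3664*(-1/2959) + 2144*(-1/27) = -3664/2959 - 2144/27 = -6443024/79893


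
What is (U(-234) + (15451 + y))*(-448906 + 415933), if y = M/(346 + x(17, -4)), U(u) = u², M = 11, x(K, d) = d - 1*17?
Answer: -752354371278/325 ≈ -2.3149e+9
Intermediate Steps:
x(K, d) = -17 + d (x(K, d) = d - 17 = -17 + d)
y = 11/325 (y = 11/(346 + (-17 - 4)) = 11/(346 - 21) = 11/325 ≈ 0.033846)
(U(-234) + (15451 + y))*(-448906 + 415933) = ((-234)² + (15451 + 11/325))*(-448906 + 415933) = (54756 + 5021586/325)*(-32973) = (22817286/325)*(-32973) = -752354371278/325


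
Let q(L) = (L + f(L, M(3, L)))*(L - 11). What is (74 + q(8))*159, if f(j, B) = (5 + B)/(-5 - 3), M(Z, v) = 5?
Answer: 34185/4 ≈ 8546.3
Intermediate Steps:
f(j, B) = -5/8 - B/8 (f(j, B) = (5 + B)/(-8) = (5 + B)*(-⅛) = -5/8 - B/8)
q(L) = (-11 + L)*(-5/4 + L) (q(L) = (L + (-5/8 - ⅛*5))*(L - 11) = (L + (-5/8 - 5/8))*(-11 + L) = (L - 5/4)*(-11 + L) = (-5/4 + L)*(-11 + L) = (-11 + L)*(-5/4 + L))
(74 + q(8))*159 = (74 + (55/4 + 8² - 49/4*8))*159 = (74 + (55/4 + 64 - 98))*159 = (74 - 81/4)*159 = (215/4)*159 = 34185/4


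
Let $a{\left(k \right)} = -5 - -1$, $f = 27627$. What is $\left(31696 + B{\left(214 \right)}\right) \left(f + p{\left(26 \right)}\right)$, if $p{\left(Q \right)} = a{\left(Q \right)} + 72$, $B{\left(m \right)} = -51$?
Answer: $876408275$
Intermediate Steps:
$a{\left(k \right)} = -4$ ($a{\left(k \right)} = -5 + 1 = -4$)
$p{\left(Q \right)} = 68$ ($p{\left(Q \right)} = -4 + 72 = 68$)
$\left(31696 + B{\left(214 \right)}\right) \left(f + p{\left(26 \right)}\right) = \left(31696 - 51\right) \left(27627 + 68\right) = 31645 \cdot 27695 = 876408275$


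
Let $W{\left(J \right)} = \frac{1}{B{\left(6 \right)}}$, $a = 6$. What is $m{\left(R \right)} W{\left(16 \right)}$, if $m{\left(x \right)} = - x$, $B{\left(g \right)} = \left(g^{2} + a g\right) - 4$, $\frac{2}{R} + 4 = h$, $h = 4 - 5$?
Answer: $\frac{1}{170} \approx 0.0058824$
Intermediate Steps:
$h = -1$ ($h = 4 - 5 = -1$)
$R = - \frac{2}{5}$ ($R = \frac{2}{-4 - 1} = \frac{2}{-5} = 2 \left(- \frac{1}{5}\right) = - \frac{2}{5} \approx -0.4$)
$B{\left(g \right)} = -4 + g^{2} + 6 g$ ($B{\left(g \right)} = \left(g^{2} + 6 g\right) - 4 = -4 + g^{2} + 6 g$)
$W{\left(J \right)} = \frac{1}{68}$ ($W{\left(J \right)} = \frac{1}{-4 + 6^{2} + 6 \cdot 6} = \frac{1}{-4 + 36 + 36} = \frac{1}{68}$)
$m{\left(R \right)} W{\left(16 \right)} = \left(-1\right) \left(- \frac{2}{5}\right) \frac{1}{68} = \frac{2}{5} \cdot \frac{1}{68} = \frac{1}{170}$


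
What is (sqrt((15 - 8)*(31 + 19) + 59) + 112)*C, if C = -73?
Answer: -8176 - 73*sqrt(409) ≈ -9652.3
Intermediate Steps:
(sqrt((15 - 8)*(31 + 19) + 59) + 112)*C = (sqrt((15 - 8)*(31 + 19) + 59) + 112)*(-73) = (sqrt(7*50 + 59) + 112)*(-73) = (sqrt(350 + 59) + 112)*(-73) = (sqrt(409) + 112)*(-73) = (112 + sqrt(409))*(-73) = -8176 - 73*sqrt(409)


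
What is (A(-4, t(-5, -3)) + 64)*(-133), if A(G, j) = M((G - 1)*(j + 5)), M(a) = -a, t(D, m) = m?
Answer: -9842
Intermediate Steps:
A(G, j) = -(-1 + G)*(5 + j) (A(G, j) = -(G - 1)*(j + 5) = -(-1 + G)*(5 + j))
(A(-4, t(-5, -3)) + 64)*(-133) = ((5 - 3 - 5*(-4) - 1*(-4)*(-3)) + 64)*(-133) = ((5 - 3 + 20 - 12) + 64)*(-133) = (10 + 64)*(-133) = 74*(-133) = -9842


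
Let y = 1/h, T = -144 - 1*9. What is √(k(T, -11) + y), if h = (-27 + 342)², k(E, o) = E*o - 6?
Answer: √166400326/315 ≈ 40.951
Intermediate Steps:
T = -153 (T = -144 - 9 = -153)
k(E, o) = -6 + E*o
h = 99225 (h = 315² = 99225)
y = 1/99225 ≈ 1.0078e-5
√(k(T, -11) + y) = √((-6 - 153*(-11)) + 1/99225) = √((-6 + 1683) + 1/99225) = √(1677 + 1/99225) = √(166400326/99225) = √166400326/315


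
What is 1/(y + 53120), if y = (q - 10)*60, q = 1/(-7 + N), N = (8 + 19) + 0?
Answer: 1/52523 ≈ 1.9039e-5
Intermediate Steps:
N = 27 (N = 27 + 0 = 27)
q = 1/20 (q = 1/(-7 + 27) = 1/20 ≈ 0.050000)
y = -597 (y = (1/20 - 10)*60 = -199/20*60 = -597)
1/(y + 53120) = 1/(-597 + 53120) = 1/52523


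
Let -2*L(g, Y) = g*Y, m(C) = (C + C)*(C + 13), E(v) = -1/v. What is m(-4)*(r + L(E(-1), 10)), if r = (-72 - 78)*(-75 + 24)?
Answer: -550440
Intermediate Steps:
r = 7650 (r = -150*(-51) = 7650)
m(C) = 2*C*(13 + C) (m(C) = (2*C)*(13 + C) = 2*C*(13 + C))
L(g, Y) = -Y*g/2 (L(g, Y) = -g*Y/2 = -Y*g/2)
m(-4)*(r + L(E(-1), 10)) = (2*(-4)*(13 - 4))*(7650 - ½*10*(-1/(-1))) = (2*(-4)*9)*(7650 - ½*10*(-1*(-1))) = -72*(7650 - ½*10*1) = -72*(7650 - 5) = -72*7645 = -550440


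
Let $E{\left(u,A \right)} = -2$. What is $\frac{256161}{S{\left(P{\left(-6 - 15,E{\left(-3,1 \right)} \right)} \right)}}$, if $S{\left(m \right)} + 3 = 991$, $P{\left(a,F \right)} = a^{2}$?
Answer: $\frac{256161}{988} \approx 259.27$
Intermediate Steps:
$S{\left(m \right)} = 988$ ($S{\left(m \right)} = -3 + 991 = 988$)
$\frac{256161}{S{\left(P{\left(-6 - 15,E{\left(-3,1 \right)} \right)} \right)}} = \frac{256161}{988}$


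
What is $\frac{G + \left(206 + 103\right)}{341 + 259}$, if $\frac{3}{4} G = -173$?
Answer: $\frac{47}{360} \approx 0.13056$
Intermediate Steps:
$G = - \frac{692}{3}$ ($G = \frac{4}{3} \left(-173\right) = - \frac{692}{3} \approx -230.67$)
$\frac{G + \left(206 + 103\right)}{341 + 259} = \frac{- \frac{692}{3} + \left(206 + 103\right)}{341 + 259} = \frac{- \frac{692}{3} + 309}{600} = \frac{235}{3} \cdot \frac{1}{600} = \frac{47}{360}$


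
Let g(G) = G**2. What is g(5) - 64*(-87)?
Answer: 5593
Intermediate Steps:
g(5) - 64*(-87) = 5**2 - 64*(-87) = 25 + 5568 = 5593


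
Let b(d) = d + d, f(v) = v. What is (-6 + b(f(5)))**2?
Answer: 16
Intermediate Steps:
b(d) = 2*d
(-6 + b(f(5)))**2 = (-6 + 2*5)**2 = (-6 + 10)**2 = 4**2 = 16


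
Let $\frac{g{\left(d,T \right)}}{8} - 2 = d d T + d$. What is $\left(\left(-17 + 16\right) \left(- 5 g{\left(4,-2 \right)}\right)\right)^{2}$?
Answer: $1081600$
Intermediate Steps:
$g{\left(d,T \right)} = 16 + 8 d + 8 T d^{2}$ ($g{\left(d,T \right)} = 16 + 8 \left(d d T + d\right) = 16 + 8 \left(d^{2} T + d\right) = 16 + 8 \left(T d^{2} + d\right) = 16 + 8 \left(d + T d^{2}\right) = 16 + \left(8 d + 8 T d^{2}\right) = 16 + 8 d + 8 T d^{2}$)
$\left(\left(-17 + 16\right) \left(- 5 g{\left(4,-2 \right)}\right)\right)^{2} = \left(\left(-17 + 16\right) \left(- 5 \left(16 + 8 \cdot 4 + 8 \left(-2\right) 4^{2}\right)\right)\right)^{2} = \left(- \left(-5\right) \left(16 + 32 + 8 \left(-2\right) 16\right)\right)^{2} = \left(- \left(-5\right) \left(16 + 32 - 256\right)\right)^{2} = \left(- \left(-5\right) \left(-208\right)\right)^{2} = \left(\left(-1\right) 1040\right)^{2} = \left(-1040\right)^{2} = 1081600$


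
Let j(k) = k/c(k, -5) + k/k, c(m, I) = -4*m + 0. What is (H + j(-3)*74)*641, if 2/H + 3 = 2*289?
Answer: 40914389/1150 ≈ 35578.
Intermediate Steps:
c(m, I) = -4*m
H = 2/575 (H = 2/(-3 + 2*289) = 2/(-3 + 578) = 2/575 ≈ 0.0034783)
j(k) = ¾ (j(k) = k/((-4*k)) + k/k = k*(-1/(4*k)) + 1 = -¼ + 1 = ¾)
(H + j(-3)*74)*641 = (2/575 + (¾)*74)*641 = (2/575 + 111/2)*641 = (63829/1150)*641 = 40914389/1150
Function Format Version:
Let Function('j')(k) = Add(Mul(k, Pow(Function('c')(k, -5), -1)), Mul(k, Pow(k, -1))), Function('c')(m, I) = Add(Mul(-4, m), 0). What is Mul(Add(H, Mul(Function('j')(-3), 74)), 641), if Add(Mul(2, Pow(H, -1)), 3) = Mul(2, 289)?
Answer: Rational(40914389, 1150) ≈ 35578.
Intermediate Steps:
Function('c')(m, I) = Mul(-4, m)
H = Rational(2, 575) (H = Mul(2, Pow(Add(-3, Mul(2, 289)), -1)) = Mul(2, Pow(Add(-3, 578), -1)) = Mul(2, Pow(575, -1)) = Mul(2, Rational(1, 575)) = Rational(2, 575) ≈ 0.0034783)
Function('j')(k) = Rational(3, 4) (Function('j')(k) = Add(Mul(k, Pow(Mul(-4, k), -1)), Mul(k, Pow(k, -1))) = Add(Mul(k, Mul(Rational(-1, 4), Pow(k, -1))), 1) = Add(Rational(-1, 4), 1) = Rational(3, 4))
Mul(Add(H, Mul(Function('j')(-3), 74)), 641) = Mul(Add(Rational(2, 575), Mul(Rational(3, 4), 74)), 641) = Mul(Add(Rational(2, 575), Rational(111, 2)), 641) = Mul(Rational(63829, 1150), 641) = Rational(40914389, 1150)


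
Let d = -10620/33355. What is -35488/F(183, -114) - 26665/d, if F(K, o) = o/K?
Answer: 5678745701/40356 ≈ 1.4072e+5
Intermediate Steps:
F(K, o) = o/K
d = -2124/6671 (d = -10620*1/33355 = -2124/6671 ≈ -0.31839)
-35488/F(183, -114) - 26665/d = -35488/((-114/183)) - 26665/(-2124/6671) = -35488/((-114*1/183)) - 26665*(-6671/2124) = -35488/(-38/61) + 177882215/2124 = -35488*(-61/38) + 177882215/2124 = 1082384/19 + 177882215/2124 = 5678745701/40356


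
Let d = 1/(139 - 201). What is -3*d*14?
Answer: 21/31 ≈ 0.67742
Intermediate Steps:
d = -1/62 (d = 1/(-62) = -1/62 ≈ -0.016129)
-3*d*14 = -3*(-1/62)*14 = (3/62)*14 = 21/31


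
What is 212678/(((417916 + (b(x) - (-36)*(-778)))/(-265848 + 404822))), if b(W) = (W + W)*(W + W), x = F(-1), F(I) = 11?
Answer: 7389178093/97598 ≈ 75710.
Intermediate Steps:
x = 11
b(W) = 4*W² (b(W) = (2*W)*(2*W) = 4*W²)
212678/(((417916 + (b(x) - (-36)*(-778)))/(-265848 + 404822))) = 212678/(((417916 + (4*11² - (-36)*(-778)))/(-265848 + 404822))) = 212678/(((417916 + (4*121 - 1*28008))/138974)) = 212678/(((417916 + (484 - 28008))*(1/138974))) = 212678/(((417916 - 27524)*(1/138974))) = 212678/((390392*(1/138974))) = 212678/(195196/69487) = 212678*(69487/195196) = 7389178093/97598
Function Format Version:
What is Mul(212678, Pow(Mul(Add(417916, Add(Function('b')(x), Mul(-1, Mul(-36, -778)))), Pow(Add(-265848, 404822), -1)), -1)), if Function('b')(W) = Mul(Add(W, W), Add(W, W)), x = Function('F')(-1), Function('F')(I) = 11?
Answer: Rational(7389178093, 97598) ≈ 75710.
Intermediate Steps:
x = 11
Function('b')(W) = Mul(4, Pow(W, 2)) (Function('b')(W) = Mul(Mul(2, W), Mul(2, W)) = Mul(4, Pow(W, 2)))
Mul(212678, Pow(Mul(Add(417916, Add(Function('b')(x), Mul(-1, Mul(-36, -778)))), Pow(Add(-265848, 404822), -1)), -1)) = Mul(212678, Pow(Mul(Add(417916, Add(Mul(4, Pow(11, 2)), Mul(-1, Mul(-36, -778)))), Pow(Add(-265848, 404822), -1)), -1)) = Mul(212678, Pow(Mul(Add(417916, Add(Mul(4, 121), Mul(-1, 28008))), Pow(138974, -1)), -1)) = Mul(212678, Pow(Mul(Add(417916, Add(484, -28008)), Rational(1, 138974)), -1)) = Mul(212678, Pow(Mul(Add(417916, -27524), Rational(1, 138974)), -1)) = Mul(212678, Pow(Mul(390392, Rational(1, 138974)), -1)) = Mul(212678, Pow(Rational(195196, 69487), -1)) = Mul(212678, Rational(69487, 195196)) = Rational(7389178093, 97598)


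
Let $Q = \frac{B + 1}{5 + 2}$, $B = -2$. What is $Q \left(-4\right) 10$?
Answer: $\frac{40}{7} \approx 5.7143$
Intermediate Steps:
$Q = - \frac{1}{7}$ ($Q = \frac{-2 + 1}{5 + 2} = - \frac{1}{7} \approx -0.14286$)
$Q \left(-4\right) 10 = \left(- \frac{1}{7}\right) \left(-4\right) 10 = \frac{4}{7} \cdot 10 = \frac{40}{7}$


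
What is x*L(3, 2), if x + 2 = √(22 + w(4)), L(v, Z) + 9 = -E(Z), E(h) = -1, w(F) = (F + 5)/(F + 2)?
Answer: 16 - 4*√94 ≈ -22.781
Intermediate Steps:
w(F) = (5 + F)/(2 + F)
L(v, Z) = -8 (L(v, Z) = -9 - 1*(-1) = -9 + 1 = -8)
x = -2 + √94/2 (x = -2 + √(22 + (5 + 4)/(2 + 4)) = -2 + √(22 + 9/6) = -2 + √(22 + (⅙)*9) = -2 + √(22 + 3/2) = -2 + √(47/2) = -2 + √94/2 ≈ 2.8477)
x*L(3, 2) = (-2 + √94/2)*(-8) = 16 - 4*√94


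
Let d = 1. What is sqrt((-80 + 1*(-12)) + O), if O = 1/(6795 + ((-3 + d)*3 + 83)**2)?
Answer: I*sqrt(3723700867)/6362 ≈ 9.5917*I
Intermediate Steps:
O = 1/12724 (O = 1/(6795 + ((-3 + 1)*3 + 83)**2) = 1/(6795 + (-2*3 + 83)**2) = 1/(6795 + (-6 + 83)**2) = 1/(6795 + 77**2) = 1/(6795 + 5929) = 1/12724 ≈ 7.8592e-5)
sqrt((-80 + 1*(-12)) + O) = sqrt((-80 + 1*(-12)) + 1/12724) = sqrt((-80 - 12) + 1/12724) = sqrt(-92 + 1/12724) = sqrt(-1170607/12724) = I*sqrt(3723700867)/6362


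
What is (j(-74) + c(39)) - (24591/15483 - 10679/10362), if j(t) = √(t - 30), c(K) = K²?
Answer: 81310643927/53478282 + 2*I*√26 ≈ 1520.4 + 10.198*I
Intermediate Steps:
j(t) = √(-30 + t)
(j(-74) + c(39)) - (24591/15483 - 10679/10362) = (√(-30 - 74) + 39²) - (24591/15483 - 10679/10362) = (√(-104) + 1521) - (24591*(1/15483) - 10679*1/10362) = (2*I*√26 + 1521) - (8197/5161 - 10679/10362) = (1521 + 2*I*√26) - 1*29822995/53478282 = (1521 + 2*I*√26) - 29822995/53478282 = 81310643927/53478282 + 2*I*√26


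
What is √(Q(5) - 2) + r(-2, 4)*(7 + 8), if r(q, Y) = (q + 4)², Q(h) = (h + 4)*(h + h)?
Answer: 60 + 2*√22 ≈ 69.381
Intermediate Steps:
Q(h) = 2*h*(4 + h) (Q(h) = (4 + h)*(2*h) = 2*h*(4 + h))
r(q, Y) = (4 + q)²
√(Q(5) - 2) + r(-2, 4)*(7 + 8) = √(2*5*(4 + 5) - 2) + (4 - 2)²*(7 + 8) = √(2*5*9 - 2) + 2²*15 = √(90 - 2) + 4*15 = √88 + 60 = 2*√22 + 60 = 60 + 2*√22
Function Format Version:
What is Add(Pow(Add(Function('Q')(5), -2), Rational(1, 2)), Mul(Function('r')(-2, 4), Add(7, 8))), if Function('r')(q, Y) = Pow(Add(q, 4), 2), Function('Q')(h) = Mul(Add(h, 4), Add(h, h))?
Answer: Add(60, Mul(2, Pow(22, Rational(1, 2)))) ≈ 69.381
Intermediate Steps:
Function('Q')(h) = Mul(2, h, Add(4, h)) (Function('Q')(h) = Mul(Add(4, h), Mul(2, h)) = Mul(2, h, Add(4, h)))
Function('r')(q, Y) = Pow(Add(4, q), 2)
Add(Pow(Add(Function('Q')(5), -2), Rational(1, 2)), Mul(Function('r')(-2, 4), Add(7, 8))) = Add(Pow(Add(Mul(2, 5, Add(4, 5)), -2), Rational(1, 2)), Mul(Pow(Add(4, -2), 2), Add(7, 8))) = Add(Pow(Add(Mul(2, 5, 9), -2), Rational(1, 2)), Mul(Pow(2, 2), 15)) = Add(Pow(Add(90, -2), Rational(1, 2)), Mul(4, 15)) = Add(Pow(88, Rational(1, 2)), 60) = Add(Mul(2, Pow(22, Rational(1, 2))), 60) = Add(60, Mul(2, Pow(22, Rational(1, 2))))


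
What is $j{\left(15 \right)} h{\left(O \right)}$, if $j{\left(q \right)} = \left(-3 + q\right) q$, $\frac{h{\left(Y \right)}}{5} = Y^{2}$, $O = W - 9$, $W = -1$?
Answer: $90000$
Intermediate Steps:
$O = -10$ ($O = -1 - 9 = -10$)
$h{\left(Y \right)} = 5 Y^{2}$
$j{\left(q \right)} = q \left(-3 + q\right)$
$j{\left(15 \right)} h{\left(O \right)} = 15 \left(-3 + 15\right) 5 \left(-10\right)^{2} = 15 \cdot 12 \cdot 5 \cdot 100 = 180 \cdot 500 = 90000$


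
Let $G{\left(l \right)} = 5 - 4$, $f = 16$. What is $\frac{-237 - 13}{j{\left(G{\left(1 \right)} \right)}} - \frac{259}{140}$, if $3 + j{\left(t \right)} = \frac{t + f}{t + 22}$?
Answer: $\frac{28269}{260} \approx 108.73$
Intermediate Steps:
$G{\left(l \right)} = 1$ ($G{\left(l \right)} = 5 - 4 = 1$)
$j{\left(t \right)} = -3 + \frac{16 + t}{22 + t}$ ($j{\left(t \right)} = -3 + \frac{t + 16}{t + 22} = -3 + \frac{16 + t}{22 + t}$)
$\frac{-237 - 13}{j{\left(G{\left(1 \right)} \right)}} - \frac{259}{140} = \frac{-237 - 13}{2 \frac{1}{22 + 1} \left(-25 - 1\right)} - \frac{259}{140} = - \frac{250}{2 \cdot \frac{1}{23} \left(-25 - 1\right)} - \frac{37}{20} = - \frac{250}{2 \cdot \frac{1}{23} \left(-26\right)} - \frac{37}{20} = - \frac{250}{- \frac{52}{23}} - \frac{37}{20} = \left(-250\right) \left(- \frac{23}{52}\right) - \frac{37}{20} = \frac{2875}{26} - \frac{37}{20} = \frac{28269}{260}$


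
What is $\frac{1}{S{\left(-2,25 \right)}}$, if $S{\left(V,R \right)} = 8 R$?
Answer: $\frac{1}{200} \approx 0.005$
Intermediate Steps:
$\frac{1}{S{\left(-2,25 \right)}} = \frac{1}{8 \cdot 25} = \frac{1}{200}$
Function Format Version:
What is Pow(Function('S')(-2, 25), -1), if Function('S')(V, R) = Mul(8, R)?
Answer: Rational(1, 200) ≈ 0.0050000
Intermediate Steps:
Pow(Function('S')(-2, 25), -1) = Pow(Mul(8, 25), -1) = Pow(200, -1) = Rational(1, 200)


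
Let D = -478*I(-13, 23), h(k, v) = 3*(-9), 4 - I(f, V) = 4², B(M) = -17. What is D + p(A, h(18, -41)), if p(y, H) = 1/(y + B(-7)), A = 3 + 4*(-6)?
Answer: 217967/38 ≈ 5736.0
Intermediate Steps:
A = -21 (A = 3 - 24 = -21)
I(f, V) = -12 (I(f, V) = 4 - 1*4² = 4 - 1*16 = 4 - 16 = -12)
h(k, v) = -27
p(y, H) = 1/(-17 + y) (p(y, H) = 1/(y - 17) = 1/(-17 + y))
D = 5736 (D = -478*(-12) = 5736)
D + p(A, h(18, -41)) = 5736 + 1/(-17 - 21) = 5736 + 1/(-38) = 5736 - 1/38 = 217967/38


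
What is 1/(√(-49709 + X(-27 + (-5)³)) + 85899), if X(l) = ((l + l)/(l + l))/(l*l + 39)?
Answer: 1987960557/170764974301129 - I*√26624063278198/170764974301129 ≈ 1.1642e-5 - 3.0216e-8*I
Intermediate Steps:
X(l) = 1/(39 + l²) (X(l) = ((2*l)/((2*l)))/(l² + 39) = ((2*l)*(1/(2*l)))/(39 + l²) = 1/(39 + l²))
1/(√(-49709 + X(-27 + (-5)³)) + 85899) = 1/(√(-49709 + 1/(39 + (-27 + (-5)³)²)) + 85899) = 1/(√(-49709 + 1/(39 + (-27 - 125)²)) + 85899) = 1/(√(-49709 + 1/(39 + (-152)²)) + 85899) = 1/(√(-49709 + 1/(39 + 23104)) + 85899) = 1/(√(-49709 + 1/23143) + 85899) = 1/(√(-1150415386/23143) + 85899) = 1/(I*√26624063278198/23143 + 85899) = 1/(85899 + I*√26624063278198/23143)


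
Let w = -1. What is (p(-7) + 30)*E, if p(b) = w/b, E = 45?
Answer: 9495/7 ≈ 1356.4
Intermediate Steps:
p(b) = -1/b
(p(-7) + 30)*E = (-1/(-7) + 30)*45 = (-1*(-⅐) + 30)*45 = (⅐ + 30)*45 = (211/7)*45 = 9495/7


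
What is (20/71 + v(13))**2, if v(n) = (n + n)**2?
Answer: 2305536256/5041 ≈ 4.5736e+5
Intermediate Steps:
v(n) = 4*n**2 (v(n) = (2*n)**2 = 4*n**2)
(20/71 + v(13))**2 = (20/71 + 4*13**2)**2 = (20*(1/71) + 4*169)**2 = (20/71 + 676)**2 = (48016/71)**2 = 2305536256/5041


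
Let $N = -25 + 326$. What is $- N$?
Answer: $-301$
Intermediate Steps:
$N = 301$
$- N = \left(-1\right) 301 = -301$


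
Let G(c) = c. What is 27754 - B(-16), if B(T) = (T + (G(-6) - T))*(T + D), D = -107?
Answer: 27016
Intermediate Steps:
B(T) = 642 - 6*T (B(T) = (T + (-6 - T))*(T - 107) = -6*(-107 + T) = 642 - 6*T)
27754 - B(-16) = 27754 - (642 - 6*(-16)) = 27754 - (642 + 96) = 27754 - 1*738 = 27754 - 738 = 27016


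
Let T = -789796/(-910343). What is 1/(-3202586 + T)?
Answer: -130049/416492993886 ≈ -3.1225e-7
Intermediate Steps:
T = 112828/130049 (T = -789796*(-1/910343) = 112828/130049 ≈ 0.86758)
1/(-3202586 + T) = 1/(-3202586 + 112828/130049) = 1/(-416492993886/130049) = -130049/416492993886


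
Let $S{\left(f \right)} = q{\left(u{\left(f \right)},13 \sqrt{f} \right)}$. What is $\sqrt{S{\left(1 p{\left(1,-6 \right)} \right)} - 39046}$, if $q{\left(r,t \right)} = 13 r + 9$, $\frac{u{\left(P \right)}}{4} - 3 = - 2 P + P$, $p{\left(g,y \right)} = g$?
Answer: $i \sqrt{38933} \approx 197.31 i$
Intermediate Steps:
$u{\left(P \right)} = 12 - 4 P$ ($u{\left(P \right)} = 12 + 4 \left(- 2 P + P\right) = 12 + 4 \left(- P\right) = 12 - 4 P$)
$q{\left(r,t \right)} = 9 + 13 r$
$S{\left(f \right)} = 165 - 52 f$ ($S{\left(f \right)} = 9 + 13 \left(12 - 4 f\right) = 9 - \left(-156 + 52 f\right) = 165 - 52 f$)
$\sqrt{S{\left(1 p{\left(1,-6 \right)} \right)} - 39046} = \sqrt{\left(165 - 52 \cdot 1 \cdot 1\right) - 39046} = \sqrt{\left(165 - 52\right) - 39046} = \sqrt{113 - 39046} = \sqrt{-38933} = i \sqrt{38933}$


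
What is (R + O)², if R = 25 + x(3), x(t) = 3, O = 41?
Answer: 4761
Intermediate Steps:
R = 28 (R = 25 + 3 = 28)
(R + O)² = (28 + 41)² = 69² = 4761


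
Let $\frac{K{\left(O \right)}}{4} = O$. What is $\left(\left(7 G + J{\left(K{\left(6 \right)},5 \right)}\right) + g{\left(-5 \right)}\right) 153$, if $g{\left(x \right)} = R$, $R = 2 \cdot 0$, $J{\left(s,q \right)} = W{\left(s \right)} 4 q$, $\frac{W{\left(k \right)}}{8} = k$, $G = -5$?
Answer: $582165$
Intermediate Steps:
$W{\left(k \right)} = 8 k$
$K{\left(O \right)} = 4 O$
$J{\left(s,q \right)} = 32 q s$ ($J{\left(s,q \right)} = 8 s 4 q = 32 s q = 32 q s$)
$R = 0$
$g{\left(x \right)} = 0$
$\left(\left(7 G + J{\left(K{\left(6 \right)},5 \right)}\right) + g{\left(-5 \right)}\right) 153 = \left(\left(7 \left(-5\right) + 32 \cdot 5 \cdot 4 \cdot 6\right) + 0\right) 153 = \left(\left(-35 + 32 \cdot 5 \cdot 24\right) + 0\right) 153 = \left(\left(-35 + 3840\right) + 0\right) 153 = \left(3805 + 0\right) 153 = 3805 \cdot 153 = 582165$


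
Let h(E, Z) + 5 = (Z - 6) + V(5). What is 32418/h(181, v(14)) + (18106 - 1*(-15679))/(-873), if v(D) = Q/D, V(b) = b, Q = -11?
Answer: -399422371/82935 ≈ -4816.1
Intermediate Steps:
v(D) = -11/D
h(E, Z) = -6 + Z (h(E, Z) = -5 + ((Z - 6) + 5) = -5 + ((-6 + Z) + 5) = -5 + (-1 + Z) = -6 + Z)
32418/h(181, v(14)) + (18106 - 1*(-15679))/(-873) = 32418/(-6 - 11/14) + (18106 - 1*(-15679))/(-873) = 32418/(-6 - 11*1/14) + (18106 + 15679)*(-1/873) = 32418/(-6 - 11/14) + 33785*(-1/873) = 32418/(-95/14) - 33785/873 = 32418*(-14/95) - 33785/873 = -453852/95 - 33785/873 = -399422371/82935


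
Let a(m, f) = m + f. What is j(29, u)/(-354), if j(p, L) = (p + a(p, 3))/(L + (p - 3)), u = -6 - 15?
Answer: -61/1770 ≈ -0.034463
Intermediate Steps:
u = -21
a(m, f) = f + m
j(p, L) = (3 + 2*p)/(-3 + L + p) (j(p, L) = (p + (3 + p))/(L + (p - 3)) = (3 + 2*p)/(L + (-3 + p)) = (3 + 2*p)/(-3 + L + p))
j(29, u)/(-354) = ((3 + 2*29)/(-3 - 21 + 29))/(-354) = ((3 + 58)/5)*(-1/354) = ((⅕)*61)*(-1/354) = (61/5)*(-1/354) = -61/1770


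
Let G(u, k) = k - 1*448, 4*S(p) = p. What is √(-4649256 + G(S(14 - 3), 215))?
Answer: I*√4649489 ≈ 2156.3*I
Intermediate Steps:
S(p) = p/4
G(u, k) = -448 + k (G(u, k) = k - 448 = -448 + k)
√(-4649256 + G(S(14 - 3), 215)) = √(-4649256 + (-448 + 215)) = √(-4649256 - 233) = √(-4649489) = I*√4649489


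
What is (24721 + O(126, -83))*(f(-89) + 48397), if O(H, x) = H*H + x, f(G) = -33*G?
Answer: 2079745676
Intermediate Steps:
O(H, x) = x + H² (O(H, x) = H² + x = x + H²)
(24721 + O(126, -83))*(f(-89) + 48397) = (24721 + (-83 + 126²))*(-33*(-89) + 48397) = (24721 + (-83 + 15876))*(2937 + 48397) = (24721 + 15793)*51334 = 40514*51334 = 2079745676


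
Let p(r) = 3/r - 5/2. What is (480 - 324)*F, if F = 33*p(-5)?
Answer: -79794/5 ≈ -15959.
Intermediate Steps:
p(r) = -5/2 + 3/r (p(r) = 3/r - 5*½ = 3/r - 5/2 = -5/2 + 3/r)
F = -1023/10 (F = 33*(-5/2 + 3/(-5)) = 33*(-5/2 + 3*(-⅕)) = 33*(-5/2 - ⅗) = 33*(-31/10) = -1023/10 ≈ -102.30)
(480 - 324)*F = (480 - 324)*(-1023/10) = 156*(-1023/10) = -79794/5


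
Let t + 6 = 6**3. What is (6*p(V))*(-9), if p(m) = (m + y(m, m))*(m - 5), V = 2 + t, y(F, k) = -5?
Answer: -2313846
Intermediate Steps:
t = 210 (t = -6 + 6**3 = -6 + 216 = 210)
V = 212 (V = 2 + 210 = 212)
p(m) = (-5 + m)**2 (p(m) = (m - 5)*(m - 5) = (-5 + m)*(-5 + m) = (-5 + m)**2)
(6*p(V))*(-9) = (6*(25 + 212**2 - 10*212))*(-9) = (6*(25 + 44944 - 2120))*(-9) = (6*42849)*(-9) = 257094*(-9) = -2313846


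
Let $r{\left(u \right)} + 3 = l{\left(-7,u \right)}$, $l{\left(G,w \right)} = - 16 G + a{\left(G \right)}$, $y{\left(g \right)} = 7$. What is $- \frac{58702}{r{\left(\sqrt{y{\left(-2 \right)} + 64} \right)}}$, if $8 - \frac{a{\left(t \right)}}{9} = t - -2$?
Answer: $- \frac{29351}{113} \approx -259.74$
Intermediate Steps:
$a{\left(t \right)} = 54 - 9 t$ ($a{\left(t \right)} = 72 - 9 \left(t - -2\right) = 72 - 9 \left(t + 2\right) = 72 - 9 \left(2 + t\right) = 72 - \left(18 + 9 t\right) = 54 - 9 t$)
$l{\left(G,w \right)} = 54 - 25 G$ ($l{\left(G,w \right)} = - 16 G - \left(-54 + 9 G\right) = 54 - 25 G$)
$r{\left(u \right)} = 226$ ($r{\left(u \right)} = -3 + \left(54 - -175\right) = -3 + \left(54 + 175\right) = -3 + 229 = 226$)
$- \frac{58702}{r{\left(\sqrt{y{\left(-2 \right)} + 64} \right)}} = - \frac{58702}{226} = \left(-58702\right) \frac{1}{226} = - \frac{29351}{113}$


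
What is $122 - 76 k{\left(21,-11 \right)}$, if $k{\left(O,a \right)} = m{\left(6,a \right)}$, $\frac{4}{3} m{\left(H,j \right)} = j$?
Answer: $749$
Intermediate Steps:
$m{\left(H,j \right)} = \frac{3 j}{4}$
$k{\left(O,a \right)} = \frac{3 a}{4}$
$122 - 76 k{\left(21,-11 \right)} = 122 - 76 \cdot \frac{3}{4} \left(-11\right) = 122 - -627 = 122 + 627 = 749$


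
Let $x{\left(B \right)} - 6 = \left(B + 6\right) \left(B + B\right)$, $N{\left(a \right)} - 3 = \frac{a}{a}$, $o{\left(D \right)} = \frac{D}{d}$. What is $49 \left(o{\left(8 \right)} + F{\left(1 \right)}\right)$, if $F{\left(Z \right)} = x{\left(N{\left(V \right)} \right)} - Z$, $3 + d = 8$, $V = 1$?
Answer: $\frac{21217}{5} \approx 4243.4$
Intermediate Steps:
$d = 5$ ($d = -3 + 8 = 5$)
$o{\left(D \right)} = \frac{D}{5}$
$N{\left(a \right)} = 4$ ($N{\left(a \right)} = 3 + \frac{a}{a} = 3 + 1 = 4$)
$x{\left(B \right)} = 6 + 2 B \left(6 + B\right)$ ($x{\left(B \right)} = 6 + \left(B + 6\right) \left(B + B\right) = 6 + \left(6 + B\right) 2 B = 6 + 2 B \left(6 + B\right)$)
$F{\left(Z \right)} = 86 - Z$ ($F{\left(Z \right)} = \left(6 + 2 \cdot 4^{2} + 12 \cdot 4\right) - Z = \left(6 + 2 \cdot 16 + 48\right) - Z = \left(6 + 32 + 48\right) - Z = 86 - Z$)
$49 \left(o{\left(8 \right)} + F{\left(1 \right)}\right) = 49 \left(\frac{1}{5} \cdot 8 + \left(86 - 1\right)\right) = 49 \left(\frac{8}{5} + \left(86 - 1\right)\right) = 49 \left(\frac{8}{5} + 85\right) = 49 \cdot \frac{433}{5} = \frac{21217}{5}$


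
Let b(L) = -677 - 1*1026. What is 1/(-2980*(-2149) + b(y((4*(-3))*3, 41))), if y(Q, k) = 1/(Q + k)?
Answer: 1/6402317 ≈ 1.5619e-7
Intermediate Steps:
b(L) = -1703 (b(L) = -677 - 1026 = -1703)
1/(-2980*(-2149) + b(y((4*(-3))*3, 41))) = 1/(-2980*(-2149) - 1703) = 1/(6404020 - 1703) = 1/6402317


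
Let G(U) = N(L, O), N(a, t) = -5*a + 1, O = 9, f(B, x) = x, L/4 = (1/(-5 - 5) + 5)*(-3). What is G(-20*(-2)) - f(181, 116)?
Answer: 179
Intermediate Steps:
L = -294/5 (L = 4*((1/(-5 - 5) + 5)*(-3)) = 4*((1/(-10) + 5)*(-3)) = 4*((-⅒ + 5)*(-3)) = 4*((49/10)*(-3)) = 4*(-147/10) = -294/5 ≈ -58.800)
N(a, t) = 1 - 5*a
G(U) = 295 (G(U) = 1 - 5*(-294/5) = 1 + 294 = 295)
G(-20*(-2)) - f(181, 116) = 295 - 1*116 = 295 - 116 = 179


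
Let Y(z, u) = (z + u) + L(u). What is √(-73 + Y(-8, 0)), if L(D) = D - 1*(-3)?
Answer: I*√78 ≈ 8.8318*I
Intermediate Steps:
L(D) = 3 + D (L(D) = D + 3 = 3 + D)
Y(z, u) = 3 + z + 2*u (Y(z, u) = (z + u) + (3 + u) = (u + z) + (3 + u) = 3 + z + 2*u)
√(-73 + Y(-8, 0)) = √(-73 + (3 - 8 + 2*0)) = √(-73 + (3 - 8 + 0)) = √(-73 - 5) = √(-78) = I*√78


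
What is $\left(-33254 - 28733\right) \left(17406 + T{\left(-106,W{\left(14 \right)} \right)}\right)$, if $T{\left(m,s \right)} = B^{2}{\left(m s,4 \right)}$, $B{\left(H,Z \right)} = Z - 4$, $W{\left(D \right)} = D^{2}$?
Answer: $-1078945722$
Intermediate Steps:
$B{\left(H,Z \right)} = -4 + Z$
$T{\left(m,s \right)} = 0$ ($T{\left(m,s \right)} = \left(-4 + 4\right)^{2} = 0^{2} = 0$)
$\left(-33254 - 28733\right) \left(17406 + T{\left(-106,W{\left(14 \right)} \right)}\right) = \left(-33254 - 28733\right) \left(17406 + 0\right) = \left(-61987\right) 17406 = -1078945722$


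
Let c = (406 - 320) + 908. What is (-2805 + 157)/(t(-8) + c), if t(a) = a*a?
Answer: -1324/529 ≈ -2.5028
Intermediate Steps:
c = 994 (c = 86 + 908 = 994)
t(a) = a²
(-2805 + 157)/(t(-8) + c) = (-2805 + 157)/((-8)² + 994) = -2648/(64 + 994) = -2648/1058 = -2648*1/1058 = -1324/529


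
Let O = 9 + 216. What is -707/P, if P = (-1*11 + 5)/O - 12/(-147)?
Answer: -25725/2 ≈ -12863.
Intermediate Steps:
O = 225
P = 202/3675 (P = (-1*11 + 5)/225 - 12/(-147) = (-11 + 5)*(1/225) - 12*(-1/147) = -6*1/225 + 4/49 = -2/75 + 4/49 = 202/3675 ≈ 0.054966)
-707/P = -707/202/3675 = -707*3675/202 = -25725/2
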